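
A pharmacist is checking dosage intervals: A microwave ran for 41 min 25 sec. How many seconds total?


Minutes: 41
Extra seconds: 25
Seconds per minute: 60
Minutes to seconds: 41 x 60 = 2460
Total: 2460 + 25 = 2485

2485


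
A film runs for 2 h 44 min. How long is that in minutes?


Hours: 2
Minutes: 44
Convert hours to minutes: 2 x 60 = 120
Add remaining minutes: 120 + 44 = 164

164


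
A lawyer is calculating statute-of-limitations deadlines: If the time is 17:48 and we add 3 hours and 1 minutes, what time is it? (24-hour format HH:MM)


Start time: 17:48
Adding: 3 hours 1 minutes
Minutes: 48 + 1 = 49
Hours: 17 + 3 + 0 = 20
Result: 20:49

20:49


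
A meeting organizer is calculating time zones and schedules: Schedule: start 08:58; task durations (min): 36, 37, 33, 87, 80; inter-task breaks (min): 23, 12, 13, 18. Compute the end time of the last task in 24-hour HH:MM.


Start: 08:58 = 538 min from midnight
  after task 1 (36 min): 09:34
  after break (23 min): 09:57
  after task 2 (37 min): 10:34
  after break (12 min): 10:46
  after task 3 (33 min): 11:19
  after break (13 min): 11:32
  after task 4 (87 min): 12:59
  after break (18 min): 13:17
  after task 5 (80 min): 14:37
Total elapsed: 339 minutes
End time: 14:37

14:37


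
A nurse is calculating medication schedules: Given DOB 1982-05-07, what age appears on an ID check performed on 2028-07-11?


Birth: 1982-05-07
Reference: 2028-07-11
Year difference: 2028 - 1982 = 46
Has birthday (05-07) occurred by 07-11? Yes
Age in full years: 46

46


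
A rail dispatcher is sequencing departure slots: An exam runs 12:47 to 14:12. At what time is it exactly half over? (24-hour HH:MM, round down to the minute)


Start time: 12:47 = 767 minutes from midnight
End time: 14:12 = 852 minutes from midnight
Sum: 767 + 852 = 1619
Midpoint: 1619 / 2 = 809 minutes
Convert: 809 / 60 = 13 hours, 29 minutes
Result: 13:29

13:29


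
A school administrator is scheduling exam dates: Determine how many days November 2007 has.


Month: November
Year: 2007
November is a 30-day month
Total: 30 days

30


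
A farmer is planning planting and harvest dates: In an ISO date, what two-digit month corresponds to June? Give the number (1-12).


Calendar month order:
5. May
6. June <--
7. July
June is month number 6

6


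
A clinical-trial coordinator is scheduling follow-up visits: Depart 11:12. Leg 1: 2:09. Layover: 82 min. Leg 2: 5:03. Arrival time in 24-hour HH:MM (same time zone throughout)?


Depart: 11:12
Leg 1: +129 min -> 13:21
Layover: +82 min -> 14:43
Leg 2: +303 min -> 19:46
Total travel: 514 minutes = 8h 34m
Arrival: 19:46

19:46


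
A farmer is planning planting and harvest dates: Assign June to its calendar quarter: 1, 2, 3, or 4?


Month: June (month 6)
Q1: January-March (months 1-3)
Q2: April-June (months 4-6)
Q3: July-September (months 7-9)
Q4: October-December (months 10-12)
Month 6 falls in Q2

2


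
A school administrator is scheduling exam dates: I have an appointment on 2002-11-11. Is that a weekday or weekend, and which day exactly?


Date: 2002-11-11
January 1, 2002 is a Tuesday
Day of year: 315
Offset from Jan 1: 314 days
314 mod 7 = 6
Result: Monday

Monday


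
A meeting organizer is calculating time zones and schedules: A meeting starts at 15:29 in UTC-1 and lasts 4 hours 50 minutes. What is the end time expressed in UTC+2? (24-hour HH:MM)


Start: 15:29 in UTC-1
Step 1 - add duration:
  minutes: 29 + 50 = 79 (carry 1h)
  hours: 15 + 4 + 1 = 20
  end in UTC-1: 20:19
Step 2 - convert UTC-1 -> UTC+2:
  offset difference: 2 - (-1) = 3 hours
  20 + (3) = 23 -> mod 24 = 23
Result: 23:19 in UTC+2

23:19


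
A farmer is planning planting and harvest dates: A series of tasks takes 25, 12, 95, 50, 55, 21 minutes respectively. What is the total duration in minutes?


Durations: 25, 12, 95, 50, 55, 21
Running sum: 25
+ 12 = 37
+ 95 = 132
+ 50 = 182
+ 55 = 237
+ 21 = 258
Total duration: 258 minutes
That is 4 hours and 18 minutes

258


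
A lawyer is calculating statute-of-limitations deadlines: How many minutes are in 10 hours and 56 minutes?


Hours: 10
Minutes: 56
Convert hours to minutes: 10 x 60 = 600
Add remaining minutes: 600 + 56 = 656

656


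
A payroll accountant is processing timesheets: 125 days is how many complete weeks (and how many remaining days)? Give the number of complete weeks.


Total days: 125
Days per week: 7
Division: 125 / 7 = 17 remainder 6
Complete weeks: 17
Remaining days: 6

17


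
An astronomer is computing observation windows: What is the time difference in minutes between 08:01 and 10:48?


Start time: 08:01 = 481 minutes from midnight
End time: 10:48 = 648 minutes from midnight
Difference: 648 - 481 = 167 minutes
That is 2 hours and 47 minutes

167


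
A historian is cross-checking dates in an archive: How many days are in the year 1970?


Year: 1970
Check leap year rules:
Divisible by 4? No
1970 is not a leap year
Days: 365

365


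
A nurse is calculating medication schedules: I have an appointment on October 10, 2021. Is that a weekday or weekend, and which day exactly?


Date: 2021-10-10
January 1, 2021 is a Friday
Day of year: 283
Offset from Jan 1: 282 days
282 mod 7 = 2
Result: Sunday

Sunday


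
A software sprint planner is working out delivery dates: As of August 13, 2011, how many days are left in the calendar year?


Start: August 13, 2011
End: December 31, 2011
Days left in August: 18
September: 30
October: 31
November: 30
December: 31
Sum of remaining months: 122
Total: 18 + 122 = 140

140


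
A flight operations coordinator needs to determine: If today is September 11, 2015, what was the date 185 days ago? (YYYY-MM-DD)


Start: 2015-09-11
Subtracting 185 days
Days already passed in September: 11
After going back through September: 174 more days to subtract
August 2015: 31 days, 143 remaining
July 2015: 31 days, 112 remaining
June 2015: 30 days, 82 remaining
May 2015: 31 days, 51 remaining
Result: 2015-03-10

2015-03-10


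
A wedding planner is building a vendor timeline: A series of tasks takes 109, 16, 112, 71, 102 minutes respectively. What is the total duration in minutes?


Durations: 109, 16, 112, 71, 102
Running sum: 109
+ 16 = 125
+ 112 = 237
+ 71 = 308
+ 102 = 410
Total duration: 410 minutes
That is 6 hours and 50 minutes

410


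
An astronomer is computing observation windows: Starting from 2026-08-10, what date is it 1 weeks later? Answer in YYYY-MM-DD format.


Start: 2026-08-10
Weeks to add: 1
Convert to days: 1 x 7 = 7 days
Add 7 days to 2026-08-10
Result: 2026-08-17

2026-08-17


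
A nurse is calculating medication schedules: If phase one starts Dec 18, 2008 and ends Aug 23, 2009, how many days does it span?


Start date: 2008-12-18
End date: 2009-08-23
Dec 2008: +14 days
Jan 2009: +31 days
Feb 2009: +28 days
... (6 more months)
Total: 248 days

248


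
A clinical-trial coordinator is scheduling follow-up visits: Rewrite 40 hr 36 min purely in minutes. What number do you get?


Hours: 40
Extra minutes: 36
Minutes per hour: 60
Hours to minutes: 40 x 60 = 2400
Total: 2400 + 36 = 2436

2436


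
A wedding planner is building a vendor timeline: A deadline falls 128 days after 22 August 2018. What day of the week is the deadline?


Start: 2018-08-22 (Wednesday)
Step 1 - find target date: add 128 days
  2018-08-22 + 128 days = 2018-12-28
Step 2 - day of week:
  128 mod 7 = 2
  Wednesday + 2 days -> Friday
Result: Friday (2018-12-28)

Friday


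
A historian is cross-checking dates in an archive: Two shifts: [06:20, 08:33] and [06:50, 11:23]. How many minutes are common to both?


Interval A: [380, 513] minutes from midnight
Interval B: [410, 683] minutes from midnight
Overlap start = max(380, 410) = 410
Overlap end = min(513, 683) = 513
Overlap = 513 - 410 = 103 minutes

103


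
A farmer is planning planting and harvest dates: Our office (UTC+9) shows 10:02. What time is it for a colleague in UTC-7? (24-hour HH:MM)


Local time: 10:02 at UTC+9 (offset 9h)
Target zone: UTC-7 (offset -7h)
Difference: -7 - (9) = -16 hours
Calculation: 10 + (-16) = -6
Wraparound: (-6) mod 24 = 18
Result: 18:02

18:02


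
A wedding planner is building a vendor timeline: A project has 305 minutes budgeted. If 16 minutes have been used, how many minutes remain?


Total budget: 305 minutes
Time used: 16 minutes
Remaining: 305 - 16 = 289 minutes
Percent used: 5.2%
Percent remaining: 94.8%

289


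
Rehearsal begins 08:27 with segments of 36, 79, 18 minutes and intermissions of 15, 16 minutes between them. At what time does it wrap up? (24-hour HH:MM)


Start: 08:27 = 507 min from midnight
  after task 1 (36 min): 09:03
  after break (15 min): 09:18
  after task 2 (79 min): 10:37
  after break (16 min): 10:53
  after task 3 (18 min): 11:11
Total elapsed: 164 minutes
End time: 11:11

11:11


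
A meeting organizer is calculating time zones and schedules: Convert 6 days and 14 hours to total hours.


Days: 6
Extra hours: 14
Hours per day: 24
Days to hours: 6 x 24 = 144
Total: 144 + 14 = 158

158


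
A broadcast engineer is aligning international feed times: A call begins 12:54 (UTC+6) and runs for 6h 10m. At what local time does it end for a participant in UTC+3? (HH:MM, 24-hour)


Start: 12:54 in UTC+6
Step 1 - add duration:
  minutes: 54 + 10 = 64 (carry 1h)
  hours: 12 + 6 + 1 = 19
  end in UTC+6: 19:04
Step 2 - convert UTC+6 -> UTC+3:
  offset difference: 3 - (6) = -3 hours
  19 + (-3) = 16 -> mod 24 = 16
Result: 16:04 in UTC+3

16:04


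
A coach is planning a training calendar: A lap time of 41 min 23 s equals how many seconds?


Minutes: 41
Seconds: 23
Convert minutes to seconds: 41 x 60 = 2460
Add remaining seconds: 2460 + 23 = 2483

2483


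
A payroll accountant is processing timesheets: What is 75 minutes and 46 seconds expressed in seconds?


Minutes: 75
Extra seconds: 46
Seconds per minute: 60
Minutes to seconds: 75 x 60 = 4500
Total: 4500 + 46 = 4546

4546


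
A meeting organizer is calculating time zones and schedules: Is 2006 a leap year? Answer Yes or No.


Year: 2006
Divisible by 4? 2006 / 4 = 501.5 -> No
Not divisible by 4, so NOT a leap year

No


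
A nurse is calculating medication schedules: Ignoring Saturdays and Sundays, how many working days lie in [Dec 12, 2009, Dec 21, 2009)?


Start: 2009-12-12 (Saturday)
End (exclusive): 2009-12-21 (Monday)
Total calendar days: 9
Full weeks: 9 // 7 = 1 -> 5 weekdays
Remaining 2 days starting on Saturday:
  Sat(-), Sun(-) -> 0 weekdays
Total business days: 5 + 0 = 5

5


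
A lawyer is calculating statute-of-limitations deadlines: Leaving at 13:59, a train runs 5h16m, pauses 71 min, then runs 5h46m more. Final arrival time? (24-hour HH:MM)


Depart: 13:59
Leg 1: +316 min -> 19:15
Layover: +71 min -> 20:26
Leg 2: +346 min -> 02:12
Total travel: 733 minutes = 12h 13m
Arrival: 02:12

02:12


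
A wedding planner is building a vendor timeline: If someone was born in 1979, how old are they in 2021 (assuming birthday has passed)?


Birth year: 1979
Current year: 2021
Age = current year - birth year
Age = 2021 - 1979 = 42

42


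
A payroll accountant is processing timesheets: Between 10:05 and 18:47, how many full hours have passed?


Start: 10:05
End: 18:47
Hour difference: 18 - 10 = 8 hours
Minute difference: 47 - 5 = 42 minutes
Total minutes: 522
Complete hours: 522 / 60 = 8 (remainder 42)

8


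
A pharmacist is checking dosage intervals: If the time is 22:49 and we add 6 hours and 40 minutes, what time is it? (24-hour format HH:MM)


Start time: 22:49
Adding: 6 hours 40 minutes
Minutes: 49 + 40 = 89
Minute overflow: 89 >= 60, so carry 1 hour, minutes = 29
Hours: 22 + 6 + 1 = 29
Hour wraparound: 29 mod 24 = 5
Result: 05:29

05:29


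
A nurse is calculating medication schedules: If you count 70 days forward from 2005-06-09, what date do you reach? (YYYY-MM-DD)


Start: 2005-06-09
Adding 70 days
Days remaining in June: 21
After June: 49 days still to add
July 2005: 31 days, 18 remaining
August 2005 has 31 days, need 18
Result: 2005-08-18

2005-08-18


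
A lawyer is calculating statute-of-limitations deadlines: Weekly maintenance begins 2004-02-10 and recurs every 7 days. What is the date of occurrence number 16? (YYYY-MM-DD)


First occurrence: 2004-02-10 (occurrence 1)
Each occurrence is 7 days after the previous.
Occurrence 16 is 15 weeks after the first.
15 weeks = 105 days
2004-02-10 + 105 days = 2004-05-25

2004-05-25


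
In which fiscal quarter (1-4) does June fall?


Month: June (month 6)
Q1: January-March (months 1-3)
Q2: April-June (months 4-6)
Q3: July-September (months 7-9)
Q4: October-December (months 10-12)
Month 6 falls in Q2

2


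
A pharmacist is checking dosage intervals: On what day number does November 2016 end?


Month: November
Year: 2016
November is a 30-day month
Total: 30 days

30


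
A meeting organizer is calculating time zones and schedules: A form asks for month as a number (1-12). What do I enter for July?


Calendar month order:
6. June
7. July <--
8. August
July is month number 7

7


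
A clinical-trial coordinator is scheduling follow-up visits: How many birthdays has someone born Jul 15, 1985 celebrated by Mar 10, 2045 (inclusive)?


Birth: 1985-07-15
Reference: 2045-03-10
Year difference: 2045 - 1985 = 60
Has birthday (07-15) occurred by 03-10? No
Birthday not yet reached this year -> subtract 1
Age in full years: 59

59


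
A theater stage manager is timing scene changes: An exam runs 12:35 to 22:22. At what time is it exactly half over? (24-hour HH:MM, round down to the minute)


Start time: 12:35 = 755 minutes from midnight
End time: 22:22 = 1342 minutes from midnight
Sum: 755 + 1342 = 2097
Midpoint: 2097 / 2 = 1048 minutes
Convert: 1048 / 60 = 17 hours, 28 minutes
Result: 17:28

17:28


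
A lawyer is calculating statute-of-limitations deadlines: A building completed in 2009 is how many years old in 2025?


Birth year: 2009
Current year: 2025
Age = current year - birth year
Age = 2025 - 2009 = 16

16


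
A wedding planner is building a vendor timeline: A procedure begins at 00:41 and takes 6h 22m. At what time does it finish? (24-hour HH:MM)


Start time: 00:41
Adding: 6 hours 22 minutes
Minutes: 41 + 22 = 63
Minute overflow: 63 >= 60, so carry 1 hour, minutes = 3
Hours: 0 + 6 + 1 = 7
Result: 07:03

07:03


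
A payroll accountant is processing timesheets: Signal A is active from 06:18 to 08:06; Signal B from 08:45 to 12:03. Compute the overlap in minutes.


Interval A: [378, 486] minutes from midnight
Interval B: [525, 723] minutes from midnight
Overlap start = max(378, 525) = 525
Overlap end = min(486, 723) = 486
End <= start, so the intervals do not overlap: 0 minutes

0


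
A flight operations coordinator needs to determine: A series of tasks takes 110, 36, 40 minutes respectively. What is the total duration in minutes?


Durations: 110, 36, 40
Running sum: 110
+ 36 = 146
+ 40 = 186
Total duration: 186 minutes
That is 3 hours and 6 minutes

186


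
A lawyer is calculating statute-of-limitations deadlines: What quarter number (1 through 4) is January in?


Month: January (month 1)
Q1: January-March (months 1-3)
Q2: April-June (months 4-6)
Q3: July-September (months 7-9)
Q4: October-December (months 10-12)
Month 1 falls in Q1

1


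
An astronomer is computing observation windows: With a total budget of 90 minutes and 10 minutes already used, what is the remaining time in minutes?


Total budget: 90 minutes
Time used: 10 minutes
Remaining: 90 - 10 = 80 minutes
Percent used: 11.1%
Percent remaining: 88.9%

80


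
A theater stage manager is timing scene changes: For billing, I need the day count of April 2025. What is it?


Month: April
Year: 2025
April is a 30-day month
Total: 30 days

30


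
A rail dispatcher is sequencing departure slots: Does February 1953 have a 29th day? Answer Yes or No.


Year: 1953
Divisible by 4? 1953 / 4 = 488.25 -> No
Not divisible by 4, so NOT a leap year

No


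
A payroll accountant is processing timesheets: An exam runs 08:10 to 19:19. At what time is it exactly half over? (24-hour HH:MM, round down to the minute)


Start time: 08:10 = 490 minutes from midnight
End time: 19:19 = 1159 minutes from midnight
Sum: 490 + 1159 = 1649
Midpoint: 1649 / 2 = 824 minutes
Convert: 824 / 60 = 13 hours, 44 minutes
Result: 13:44

13:44


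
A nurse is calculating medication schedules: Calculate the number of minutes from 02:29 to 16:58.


Start time: 02:29 = 149 minutes from midnight
End time: 16:58 = 1018 minutes from midnight
Difference: 1018 - 149 = 869 minutes
That is 14 hours and 29 minutes

869


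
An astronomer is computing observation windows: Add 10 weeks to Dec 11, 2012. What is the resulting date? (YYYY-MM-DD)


Start: 2012-12-11
Weeks to add: 10
Convert to days: 10 x 7 = 70 days
Add 70 days to 2012-12-11
Result: 2013-02-19

2013-02-19


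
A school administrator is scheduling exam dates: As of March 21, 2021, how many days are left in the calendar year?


Start: March 21, 2021
End: December 31, 2021
Days left in March: 10
April: 30
May: 31
June: 30
July: 31
... plus remaining months
Sum of remaining months: 275
Total: 10 + 275 = 285

285


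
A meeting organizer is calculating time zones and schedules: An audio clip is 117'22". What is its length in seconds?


Minutes: 117
Seconds: 22
Convert minutes to seconds: 117 x 60 = 7020
Add remaining seconds: 7020 + 22 = 7042

7042


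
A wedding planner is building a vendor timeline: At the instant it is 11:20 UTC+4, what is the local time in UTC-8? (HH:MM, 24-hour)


Local time: 11:20 at UTC+4 (offset 4h)
Target zone: UTC-8 (offset -8h)
Difference: -8 - (4) = -12 hours
Calculation: 11 + (-12) = -1
Wraparound: (-1) mod 24 = 23
Result: 23:20

23:20


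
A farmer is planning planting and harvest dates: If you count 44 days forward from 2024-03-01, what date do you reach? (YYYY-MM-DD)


Start: 2024-03-01
Adding 44 days
Days remaining in March: 30
After March: 14 days still to add
April 2024 has 30 days, need 14
Result: 2024-04-14

2024-04-14


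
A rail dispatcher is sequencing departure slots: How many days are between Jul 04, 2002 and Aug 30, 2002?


Start date: 2002-07-04
End date: 2002-08-30
Jul 2002: +28 days
Aug 2002: +29 days
Total: 57 days

57


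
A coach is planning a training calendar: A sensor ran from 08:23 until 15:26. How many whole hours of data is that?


Start: 08:23
End: 15:26
Hour difference: 15 - 8 = 7 hours
Minute difference: 26 - 23 = 3 minutes
Total minutes: 423
Complete hours: 423 / 60 = 7 (remainder 3)

7


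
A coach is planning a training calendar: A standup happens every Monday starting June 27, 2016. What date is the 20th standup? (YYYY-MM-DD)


First occurrence: 2016-06-27 (occurrence 1)
Each occurrence is 7 days after the previous.
Occurrence 20 is 19 weeks after the first.
19 weeks = 133 days
2016-06-27 + 133 days = 2016-11-07

2016-11-07


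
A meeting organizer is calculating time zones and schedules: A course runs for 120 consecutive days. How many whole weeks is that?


Total days: 120
Days per week: 7
Division: 120 / 7 = 17 remainder 1
Complete weeks: 17
Remaining days: 1

17


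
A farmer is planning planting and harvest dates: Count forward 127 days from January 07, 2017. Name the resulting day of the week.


Start: 2017-01-07 (Saturday)
Step 1 - find target date: add 127 days
  2017-01-07 + 127 days = 2017-05-14
Step 2 - day of week:
  127 mod 7 = 1
  Saturday + 1 days -> Sunday
Result: Sunday (2017-05-14)

Sunday


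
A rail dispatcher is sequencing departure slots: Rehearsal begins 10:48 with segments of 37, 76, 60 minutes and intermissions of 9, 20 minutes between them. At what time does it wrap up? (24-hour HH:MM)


Start: 10:48 = 648 min from midnight
  after task 1 (37 min): 11:25
  after break (9 min): 11:34
  after task 2 (76 min): 12:50
  after break (20 min): 13:10
  after task 3 (60 min): 14:10
Total elapsed: 202 minutes
End time: 14:10

14:10


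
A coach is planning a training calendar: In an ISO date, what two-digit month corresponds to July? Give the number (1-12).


Calendar month order:
6. June
7. July <--
8. August
July is month number 7

7


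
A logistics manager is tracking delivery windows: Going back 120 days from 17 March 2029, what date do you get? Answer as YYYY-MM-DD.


Start: 2029-03-17
Subtracting 120 days
Days already passed in March: 17
After going back through March: 103 more days to subtract
February 2029: 28 days, 75 remaining
January 2029: 31 days, 44 remaining
December 2028: 31 days, 13 remaining
November 2028 has 30 days, need 13
Result: 2028-11-17

2028-11-17


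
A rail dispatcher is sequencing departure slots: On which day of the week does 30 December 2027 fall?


Date: 2027-12-30
January 1, 2027 is a Friday
Day of year: 364
Offset from Jan 1: 363 days
363 mod 7 = 6
Result: Thursday

Thursday


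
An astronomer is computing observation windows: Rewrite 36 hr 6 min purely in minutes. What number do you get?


Hours: 36
Extra minutes: 6
Minutes per hour: 60
Hours to minutes: 36 x 60 = 2160
Total: 2160 + 6 = 2166

2166


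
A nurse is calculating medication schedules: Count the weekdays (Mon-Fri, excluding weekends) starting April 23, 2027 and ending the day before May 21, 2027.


Start: 2027-04-23 (Friday)
End (exclusive): 2027-05-21 (Friday)
Total calendar days: 28
Full weeks: 28 // 7 = 4 -> 20 weekdays
Remaining 0 days starting on Friday:
Total business days: 20 + 0 = 20

20


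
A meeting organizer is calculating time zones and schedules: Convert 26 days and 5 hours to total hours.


Days: 26
Extra hours: 5
Hours per day: 24
Days to hours: 26 x 24 = 624
Total: 624 + 5 = 629

629


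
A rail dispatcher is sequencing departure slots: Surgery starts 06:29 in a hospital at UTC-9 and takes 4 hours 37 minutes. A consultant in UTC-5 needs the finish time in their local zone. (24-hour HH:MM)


Start: 06:29 in UTC-9
Step 1 - add duration:
  minutes: 29 + 37 = 66 (carry 1h)
  hours: 6 + 4 + 1 = 11
  end in UTC-9: 11:06
Step 2 - convert UTC-9 -> UTC-5:
  offset difference: -5 - (-9) = 4 hours
  11 + (4) = 15 -> mod 24 = 15
Result: 15:06 in UTC-5

15:06


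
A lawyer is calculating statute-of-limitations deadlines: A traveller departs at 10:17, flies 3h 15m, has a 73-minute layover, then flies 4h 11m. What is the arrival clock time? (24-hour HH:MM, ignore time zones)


Depart: 10:17
Leg 1: +195 min -> 13:32
Layover: +73 min -> 14:45
Leg 2: +251 min -> 18:56
Total travel: 519 minutes = 8h 39m
Arrival: 18:56

18:56


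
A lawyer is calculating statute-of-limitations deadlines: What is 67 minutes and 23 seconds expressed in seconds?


Minutes: 67
Extra seconds: 23
Seconds per minute: 60
Minutes to seconds: 67 x 60 = 4020
Total: 4020 + 23 = 4043

4043


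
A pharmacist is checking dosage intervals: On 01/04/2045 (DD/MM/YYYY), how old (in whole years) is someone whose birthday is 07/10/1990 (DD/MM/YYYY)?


Birth: 1990-10-07
Reference: 2045-04-01
Year difference: 2045 - 1990 = 55
Has birthday (10-07) occurred by 04-01? No
Birthday not yet reached this year -> subtract 1
Age in full years: 54

54


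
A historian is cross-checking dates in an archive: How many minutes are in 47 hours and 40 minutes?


Hours: 47
Minutes: 40
Convert hours to minutes: 47 x 60 = 2820
Add remaining minutes: 2820 + 40 = 2860

2860


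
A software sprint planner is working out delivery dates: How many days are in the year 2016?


Year: 2016
Check leap year rules:
Divisible by 4? Yes
Divisible by 100? No
2016 is a leap year
Days: 366

366


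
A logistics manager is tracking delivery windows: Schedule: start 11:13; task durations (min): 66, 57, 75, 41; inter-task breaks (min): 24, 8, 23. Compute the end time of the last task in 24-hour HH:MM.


Start: 11:13 = 673 min from midnight
  after task 1 (66 min): 12:19
  after break (24 min): 12:43
  after task 2 (57 min): 13:40
  after break (8 min): 13:48
  after task 3 (75 min): 15:03
  after break (23 min): 15:26
  after task 4 (41 min): 16:07
Total elapsed: 294 minutes
End time: 16:07

16:07


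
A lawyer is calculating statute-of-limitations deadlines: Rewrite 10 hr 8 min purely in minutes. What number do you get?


Hours: 10
Extra minutes: 8
Minutes per hour: 60
Hours to minutes: 10 x 60 = 600
Total: 600 + 8 = 608

608


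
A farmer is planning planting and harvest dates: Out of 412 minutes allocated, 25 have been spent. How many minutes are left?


Total budget: 412 minutes
Time used: 25 minutes
Remaining: 412 - 25 = 387 minutes
Percent used: 6.1%
Percent remaining: 93.9%

387


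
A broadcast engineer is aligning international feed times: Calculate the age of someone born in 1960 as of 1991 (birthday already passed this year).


Birth year: 1960
Current year: 1991
Age = current year - birth year
Age = 1991 - 1960 = 31

31


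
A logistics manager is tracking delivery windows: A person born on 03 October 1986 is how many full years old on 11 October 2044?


Birth: 1986-10-03
Reference: 2044-10-11
Year difference: 2044 - 1986 = 58
Has birthday (10-03) occurred by 10-11? Yes
Age in full years: 58

58


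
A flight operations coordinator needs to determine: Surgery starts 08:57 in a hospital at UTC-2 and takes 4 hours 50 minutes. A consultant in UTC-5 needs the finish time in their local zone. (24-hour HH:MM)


Start: 08:57 in UTC-2
Step 1 - add duration:
  minutes: 57 + 50 = 107 (carry 1h)
  hours: 8 + 4 + 1 = 13
  end in UTC-2: 13:47
Step 2 - convert UTC-2 -> UTC-5:
  offset difference: -5 - (-2) = -3 hours
  13 + (-3) = 10 -> mod 24 = 10
Result: 10:47 in UTC-5

10:47


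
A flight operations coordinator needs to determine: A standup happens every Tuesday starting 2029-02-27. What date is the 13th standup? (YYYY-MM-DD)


First occurrence: 2029-02-27 (occurrence 1)
Each occurrence is 7 days after the previous.
Occurrence 13 is 12 weeks after the first.
12 weeks = 84 days
2029-02-27 + 84 days = 2029-05-22

2029-05-22


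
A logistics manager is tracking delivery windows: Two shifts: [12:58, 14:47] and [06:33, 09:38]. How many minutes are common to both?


Interval A: [778, 887] minutes from midnight
Interval B: [393, 578] minutes from midnight
Overlap start = max(778, 393) = 778
Overlap end = min(887, 578) = 578
End <= start, so the intervals do not overlap: 0 minutes

0


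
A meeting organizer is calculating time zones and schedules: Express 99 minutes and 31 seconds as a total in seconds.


Minutes: 99
Seconds: 31
Convert minutes to seconds: 99 x 60 = 5940
Add remaining seconds: 5940 + 31 = 5971

5971


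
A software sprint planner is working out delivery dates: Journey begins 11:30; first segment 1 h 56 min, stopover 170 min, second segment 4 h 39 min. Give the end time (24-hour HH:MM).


Depart: 11:30
Leg 1: +116 min -> 13:26
Layover: +170 min -> 16:16
Leg 2: +279 min -> 20:55
Total travel: 565 minutes = 9h 25m
Arrival: 20:55

20:55


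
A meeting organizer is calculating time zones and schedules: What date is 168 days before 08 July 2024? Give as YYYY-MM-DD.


Start: 2024-07-08
Subtracting 168 days
Days already passed in July: 8
After going back through July: 160 more days to subtract
June 2024: 30 days, 130 remaining
May 2024: 31 days, 99 remaining
April 2024: 30 days, 69 remaining
March 2024: 31 days, 38 remaining
Result: 2024-01-22

2024-01-22


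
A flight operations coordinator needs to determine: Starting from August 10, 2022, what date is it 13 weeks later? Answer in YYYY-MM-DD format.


Start: 2022-08-10
Weeks to add: 13
Convert to days: 13 x 7 = 91 days
Add 91 days to 2022-08-10
Result: 2022-11-09

2022-11-09


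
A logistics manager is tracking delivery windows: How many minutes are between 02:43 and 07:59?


Start time: 02:43 = 163 minutes from midnight
End time: 07:59 = 479 minutes from midnight
Difference: 479 - 163 = 316 minutes
That is 5 hours and 16 minutes

316


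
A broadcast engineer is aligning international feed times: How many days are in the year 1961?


Year: 1961
Check leap year rules:
Divisible by 4? No
1961 is not a leap year
Days: 365

365


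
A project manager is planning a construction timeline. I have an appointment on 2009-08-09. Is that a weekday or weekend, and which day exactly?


Date: 2009-08-09
January 1, 2009 is a Thursday
Day of year: 221
Offset from Jan 1: 220 days
220 mod 7 = 3
Result: Sunday

Sunday


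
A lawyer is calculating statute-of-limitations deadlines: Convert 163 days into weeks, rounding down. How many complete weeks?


Total days: 163
Days per week: 7
Division: 163 / 7 = 23 remainder 2
Complete weeks: 23
Remaining days: 2

23


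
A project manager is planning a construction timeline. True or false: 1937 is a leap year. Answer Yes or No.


Year: 1937
Divisible by 4? 1937 / 4 = 484.25 -> No
Not divisible by 4, so NOT a leap year

No


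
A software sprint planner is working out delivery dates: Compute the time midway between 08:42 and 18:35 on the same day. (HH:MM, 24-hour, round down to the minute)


Start time: 08:42 = 522 minutes from midnight
End time: 18:35 = 1115 minutes from midnight
Sum: 522 + 1115 = 1637
Midpoint: 1637 / 2 = 818 minutes
Convert: 818 / 60 = 13 hours, 38 minutes
Result: 13:38

13:38


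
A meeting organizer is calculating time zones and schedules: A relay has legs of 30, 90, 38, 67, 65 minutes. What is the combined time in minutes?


Durations: 30, 90, 38, 67, 65
Running sum: 30
+ 90 = 120
+ 38 = 158
+ 67 = 225
+ 65 = 290
Total duration: 290 minutes
That is 4 hours and 50 minutes

290


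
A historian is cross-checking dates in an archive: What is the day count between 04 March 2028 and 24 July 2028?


Start date: 2028-03-04
End date: 2028-07-24
Mar 2028: +28 days
Apr 2028: +30 days
May 2028: +31 days
Jun 2028: +30 days
Jul 2028: +23 days
Total: 142 days

142


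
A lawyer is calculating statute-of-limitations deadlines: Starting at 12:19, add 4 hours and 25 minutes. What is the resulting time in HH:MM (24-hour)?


Start time: 12:19
Adding: 4 hours 25 minutes
Minutes: 19 + 25 = 44
Hours: 12 + 4 + 0 = 16
Result: 16:44

16:44


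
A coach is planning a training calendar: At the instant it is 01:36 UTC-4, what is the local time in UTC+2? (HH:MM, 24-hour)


Local time: 01:36 at UTC-4 (offset -4h)
Target zone: UTC+2 (offset 2h)
Difference: 2 - (-4) = 6 hours
Calculation: 1 + (6) = 7
Result: 07:36

07:36


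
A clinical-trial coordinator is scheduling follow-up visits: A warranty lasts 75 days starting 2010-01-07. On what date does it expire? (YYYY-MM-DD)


Start: 2010-01-07
Adding 75 days
Days remaining in January: 24
After January: 51 days still to add
February 2010: 28 days, 23 remaining
March 2010 has 31 days, need 23
Result: 2010-03-23

2010-03-23


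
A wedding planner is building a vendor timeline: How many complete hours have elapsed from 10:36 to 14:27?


Start: 10:36
End: 14:27
Hour difference: 14 - 10 = 4 hours
Minute difference: 27 - 36 = -9 minutes
Total minutes: 231
Complete hours: 231 / 60 = 3 (remainder 51)

3


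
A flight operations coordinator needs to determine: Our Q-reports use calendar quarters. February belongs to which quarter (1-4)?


Month: February (month 2)
Q1: January-March (months 1-3)
Q2: April-June (months 4-6)
Q3: July-September (months 7-9)
Q4: October-December (months 10-12)
Month 2 falls in Q1

1


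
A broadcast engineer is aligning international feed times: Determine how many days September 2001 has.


Month: September
Year: 2001
September is a 30-day month
Total: 30 days

30


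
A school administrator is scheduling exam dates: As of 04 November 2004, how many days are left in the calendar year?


Start: November 04, 2004
End: December 31, 2004
Days left in November: 26
December: 31
Sum of remaining months: 31
Total: 26 + 31 = 57

57


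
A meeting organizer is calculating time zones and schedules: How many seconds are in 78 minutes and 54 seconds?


Minutes: 78
Extra seconds: 54
Seconds per minute: 60
Minutes to seconds: 78 x 60 = 4680
Total: 4680 + 54 = 4734

4734


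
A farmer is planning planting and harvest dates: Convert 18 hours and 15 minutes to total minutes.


Hours: 18
Minutes: 15
Convert hours to minutes: 18 x 60 = 1080
Add remaining minutes: 1080 + 15 = 1095

1095


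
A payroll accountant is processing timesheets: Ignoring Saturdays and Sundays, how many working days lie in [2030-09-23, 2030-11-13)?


Start: 2030-09-23 (Monday)
End (exclusive): 2030-11-13 (Wednesday)
Total calendar days: 51
Full weeks: 51 // 7 = 7 -> 35 weekdays
Remaining 2 days starting on Monday:
  Mon(w), Tue(w) -> 2 weekdays
Total business days: 35 + 2 = 37

37


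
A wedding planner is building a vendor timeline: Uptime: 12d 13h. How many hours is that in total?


Days: 12
Extra hours: 13
Hours per day: 24
Days to hours: 12 x 24 = 288
Total: 288 + 13 = 301

301


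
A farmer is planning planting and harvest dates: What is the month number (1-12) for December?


Calendar month order:
11. November
12. December <--
December is month number 12

12


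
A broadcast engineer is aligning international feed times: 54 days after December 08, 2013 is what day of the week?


Start: 2013-12-08 (Sunday)
Step 1 - find target date: add 54 days
  2013-12-08 + 54 days = 2014-01-31
Step 2 - day of week:
  54 mod 7 = 5
  Sunday + 5 days -> Friday
Result: Friday (2014-01-31)

Friday


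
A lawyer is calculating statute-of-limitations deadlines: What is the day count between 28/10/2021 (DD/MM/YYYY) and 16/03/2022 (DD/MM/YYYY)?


Start date: 2021-10-28
End date: 2022-03-16
Oct 2021: +4 days
Nov 2021: +30 days
Dec 2021: +31 days
... (3 more months)
Total: 139 days

139


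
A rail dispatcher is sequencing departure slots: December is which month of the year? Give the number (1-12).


Calendar month order:
11. November
12. December <--
December is month number 12

12


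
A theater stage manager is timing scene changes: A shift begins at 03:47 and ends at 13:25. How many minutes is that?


Start time: 03:47 = 227 minutes from midnight
End time: 13:25 = 805 minutes from midnight
Difference: 805 - 227 = 578 minutes
That is 9 hours and 38 minutes

578


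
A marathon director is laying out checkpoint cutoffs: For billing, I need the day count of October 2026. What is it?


Month: October
Year: 2026
October is a 31-day month
Total: 31 days

31


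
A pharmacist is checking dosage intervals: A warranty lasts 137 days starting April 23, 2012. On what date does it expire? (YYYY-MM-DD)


Start: 2012-04-23
Adding 137 days
Days remaining in April: 7
After April: 130 days still to add
May 2012: 31 days, 99 remaining
June 2012: 30 days, 69 remaining
July 2012: 31 days, 38 remaining
August 2012: 31 days, 7 remaining
Result: 2012-09-07

2012-09-07


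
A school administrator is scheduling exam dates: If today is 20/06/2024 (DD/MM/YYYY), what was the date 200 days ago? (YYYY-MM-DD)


Start: 2024-06-20
Subtracting 200 days
Days already passed in June: 20
After going back through June: 180 more days to subtract
May 2024: 31 days, 149 remaining
April 2024: 30 days, 119 remaining
March 2024: 31 days, 88 remaining
February 2024: 29 days, 59 remaining
Result: 2023-12-03

2023-12-03


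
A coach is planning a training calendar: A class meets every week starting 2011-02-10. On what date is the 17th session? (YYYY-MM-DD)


First occurrence: 2011-02-10 (occurrence 1)
Each occurrence is 7 days after the previous.
Occurrence 17 is 16 weeks after the first.
16 weeks = 112 days
2011-02-10 + 112 days = 2011-06-02

2011-06-02


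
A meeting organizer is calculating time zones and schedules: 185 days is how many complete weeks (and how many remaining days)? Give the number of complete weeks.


Total days: 185
Days per week: 7
Division: 185 / 7 = 26 remainder 3
Complete weeks: 26
Remaining days: 3

26


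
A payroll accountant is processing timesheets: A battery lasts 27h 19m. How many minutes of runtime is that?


Hours: 27
Extra minutes: 19
Minutes per hour: 60
Hours to minutes: 27 x 60 = 1620
Total: 1620 + 19 = 1639

1639


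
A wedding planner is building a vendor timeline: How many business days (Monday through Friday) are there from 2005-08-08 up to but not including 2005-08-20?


Start: 2005-08-08 (Monday)
End (exclusive): 2005-08-20 (Saturday)
Total calendar days: 12
Full weeks: 12 // 7 = 1 -> 5 weekdays
Remaining 5 days starting on Monday:
  Mon(w), Tue(w), Wed(w), Thu(w), Fri(w) -> 5 weekdays
Total business days: 5 + 5 = 10

10


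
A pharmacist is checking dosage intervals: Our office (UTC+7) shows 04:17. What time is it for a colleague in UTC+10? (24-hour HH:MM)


Local time: 04:17 at UTC+7 (offset 7h)
Target zone: UTC+10 (offset 10h)
Difference: 10 - (7) = 3 hours
Calculation: 4 + (3) = 7
Result: 07:17

07:17


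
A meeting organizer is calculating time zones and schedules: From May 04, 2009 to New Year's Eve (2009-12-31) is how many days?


Start: May 04, 2009
End: December 31, 2009
Days left in May: 27
June: 30
July: 31
August: 31
September: 30
... plus remaining months
Sum of remaining months: 214
Total: 27 + 214 = 241

241


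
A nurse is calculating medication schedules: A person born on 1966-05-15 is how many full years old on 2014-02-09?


Birth: 1966-05-15
Reference: 2014-02-09
Year difference: 2014 - 1966 = 48
Has birthday (05-15) occurred by 02-09? No
Birthday not yet reached this year -> subtract 1
Age in full years: 47

47


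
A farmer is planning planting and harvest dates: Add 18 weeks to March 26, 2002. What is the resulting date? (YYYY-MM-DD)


Start: 2002-03-26
Weeks to add: 18
Convert to days: 18 x 7 = 126 days
Add 126 days to 2002-03-26
Result: 2002-07-30

2002-07-30


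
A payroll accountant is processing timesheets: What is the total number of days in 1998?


Year: 1998
Check leap year rules:
Divisible by 4? No
1998 is not a leap year
Days: 365

365


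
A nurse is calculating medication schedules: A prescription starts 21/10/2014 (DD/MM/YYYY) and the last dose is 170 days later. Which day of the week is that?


Start: 2014-10-21 (Tuesday)
Step 1 - find target date: add 170 days
  2014-10-21 + 170 days = 2015-04-09
Step 2 - day of week:
  170 mod 7 = 2
  Tuesday + 2 days -> Thursday
Result: Thursday (2015-04-09)

Thursday


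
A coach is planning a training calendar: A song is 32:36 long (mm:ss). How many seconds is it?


Minutes: 32
Extra seconds: 36
Seconds per minute: 60
Minutes to seconds: 32 x 60 = 1920
Total: 1920 + 36 = 1956

1956


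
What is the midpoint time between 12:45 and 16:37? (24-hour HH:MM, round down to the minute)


Start time: 12:45 = 765 minutes from midnight
End time: 16:37 = 997 minutes from midnight
Sum: 765 + 997 = 1762
Midpoint: 1762 / 2 = 881 minutes
Convert: 881 / 60 = 14 hours, 41 minutes
Result: 14:41

14:41


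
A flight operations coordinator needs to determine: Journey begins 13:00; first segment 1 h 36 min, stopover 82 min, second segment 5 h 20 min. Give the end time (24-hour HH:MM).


Depart: 13:00
Leg 1: +96 min -> 14:36
Layover: +82 min -> 15:58
Leg 2: +320 min -> 21:18
Total travel: 498 minutes = 8h 18m
Arrival: 21:18

21:18


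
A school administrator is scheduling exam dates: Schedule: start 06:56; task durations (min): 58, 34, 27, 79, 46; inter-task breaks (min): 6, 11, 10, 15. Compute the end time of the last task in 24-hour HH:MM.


Start: 06:56 = 416 min from midnight
  after task 1 (58 min): 07:54
  after break (6 min): 08:00
  after task 2 (34 min): 08:34
  after break (11 min): 08:45
  after task 3 (27 min): 09:12
  after break (10 min): 09:22
  after task 4 (79 min): 10:41
  after break (15 min): 10:56
  after task 5 (46 min): 11:42
Total elapsed: 286 minutes
End time: 11:42

11:42


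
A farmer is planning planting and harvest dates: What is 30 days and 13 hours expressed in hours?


Days: 30
Extra hours: 13
Hours per day: 24
Days to hours: 30 x 24 = 720
Total: 720 + 13 = 733

733
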